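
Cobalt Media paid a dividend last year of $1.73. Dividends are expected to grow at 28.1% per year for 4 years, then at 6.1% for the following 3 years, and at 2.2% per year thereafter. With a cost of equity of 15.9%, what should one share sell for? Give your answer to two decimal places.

Three-stage DDM. Project D₁…D_7; terminal Gordon value at t=7 with g = 0.022; discount at r = 0.159.
D_1 = 2.2161
D_2 = 2.8389
D_3 = 3.6366
D_4 = 4.6585
D_5 = 4.9426
D_6 = 5.2441
D_7 = 5.5640
TV_7 = 5.6864/(0.159−0.022) = 41.5068
P₀ = Σ Dₜ/(1+r)ᵗ + TV_7/(1+r)^7 = 30.2259

$30.23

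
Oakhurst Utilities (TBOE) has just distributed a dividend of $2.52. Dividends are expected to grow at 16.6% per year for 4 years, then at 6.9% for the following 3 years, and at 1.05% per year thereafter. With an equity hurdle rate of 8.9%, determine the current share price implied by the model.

Three-stage DDM. Project D₁…D_7; terminal Gordon value at t=7 with g = 0.0105; discount at r = 0.089.
D_1 = 2.9383
D_2 = 3.4261
D_3 = 3.9948
D_4 = 4.6579
D_5 = 4.9793
D_6 = 5.3229
D_7 = 5.6902
TV_7 = 5.7500/(0.089−0.0105) = 73.2478
P₀ = Σ Dₜ/(1+r)ᵗ + TV_7/(1+r)^7 = 61.8950

$61.89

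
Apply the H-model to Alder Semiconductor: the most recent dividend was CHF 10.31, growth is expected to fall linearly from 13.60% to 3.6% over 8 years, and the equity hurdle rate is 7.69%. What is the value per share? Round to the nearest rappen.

CHF 361.98

H-model: P₀ = D₀[(1+g_L) + H(g_S−g_L)]/(r−g_L), with H = 8/2 = 4.
P₀ = 10.31 × [(1+0.036) + 4×(0.136−0.036)] / (0.0769−0.036)
   = 10.31 × 1.4360 / 0.0409 = 361.9844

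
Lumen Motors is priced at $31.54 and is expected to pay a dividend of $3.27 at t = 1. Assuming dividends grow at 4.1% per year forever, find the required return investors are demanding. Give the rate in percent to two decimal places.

14.47%

Rearranging the constant-growth DDM: r = D₁/P₀ + g.
r = 3.2700 / 31.54 + 0.041 = 0.10368 + 0.041 = 0.14468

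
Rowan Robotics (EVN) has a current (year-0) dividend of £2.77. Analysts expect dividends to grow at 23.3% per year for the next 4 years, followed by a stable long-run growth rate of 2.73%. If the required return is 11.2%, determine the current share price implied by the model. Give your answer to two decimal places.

£65.22

Two-stage DDM. Project D₁…D_4 at 0.233, terminal growth 0.0273, discount at r = 0.112.
D_1 = 3.4154
D_2 = 4.2112
D_3 = 5.1924
D_4 = 6.4022
Terminal value at t=4: TV = D_5/(r−g) = 6.5770/(0.112−0.0273) = 77.6508
P₀ = 3.4154/(1+0.112)^1 + 4.2112/(1+0.112)^2 + 5.1924/(1+0.112)^3 + 6.4022/(1+0.112)^4 + 77.6508/(1+0.112)^4 = 65.2243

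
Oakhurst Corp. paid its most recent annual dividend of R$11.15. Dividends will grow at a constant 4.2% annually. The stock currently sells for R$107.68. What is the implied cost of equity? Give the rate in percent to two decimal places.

Rearranging the constant-growth DDM: r = D₁/P₀ + g.
D₁ = 11.15 × (1 + 0.042) = 11.6183.
r = 11.6183 / 107.68 + 0.042 = 0.10790 + 0.042 = 0.14990

14.99%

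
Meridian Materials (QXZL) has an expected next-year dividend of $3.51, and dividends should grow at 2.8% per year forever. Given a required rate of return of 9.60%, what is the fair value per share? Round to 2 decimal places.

$51.62

Gordon growth model: P₀ = D₁/(r − g), with D₁ = 3.51 given directly.
P₀ = 3.5100 / (0.096 − 0.028) = 3.5100 / 0.068 = 51.6176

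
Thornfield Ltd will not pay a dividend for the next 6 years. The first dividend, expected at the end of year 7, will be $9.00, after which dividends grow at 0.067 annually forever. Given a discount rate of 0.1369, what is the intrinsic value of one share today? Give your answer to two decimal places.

Deferred-dividend DDM. At t=6 the remaining stream is a growing perpetuity with first payment D_7 = 9.00.
V_6 = D_7/(r−g) = 9.00/(0.1369−0.067) = 128.7554
P₀ = V_6/(1+r)^6 = 128.7554/(1+0.1369)^6 = 59.6255

$59.63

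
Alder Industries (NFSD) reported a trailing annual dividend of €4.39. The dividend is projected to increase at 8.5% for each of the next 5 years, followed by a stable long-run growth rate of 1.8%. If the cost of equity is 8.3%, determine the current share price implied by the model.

Two-stage DDM. Project D₁…D_5 at 0.085, terminal growth 0.018, discount at r = 0.083.
D_1 = 4.7631
D_2 = 5.1680
D_3 = 5.6073
D_4 = 6.0839
D_5 = 6.6011
Terminal value at t=5: TV = D_6/(r−g) = 6.7199/(0.083−0.018) = 103.3826
P₀ = 4.7631/(1+0.083)^1 + 5.1680/(1+0.083)^2 + 5.6073/(1+0.083)^3 + 6.0839/(1+0.083)^4 + 6.6011/(1+0.083)^5 + 103.3826/(1+0.083)^5 = 91.4633

€91.46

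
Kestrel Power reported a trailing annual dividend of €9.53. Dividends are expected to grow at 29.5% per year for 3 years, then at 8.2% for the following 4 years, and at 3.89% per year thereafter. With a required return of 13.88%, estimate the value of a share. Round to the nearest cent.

Three-stage DDM. Project D₁…D_7; terminal Gordon value at t=7 with g = 0.0389; discount at r = 0.1388.
D_1 = 12.3413
D_2 = 15.9820
D_3 = 20.6968
D_4 = 22.3939
D_5 = 24.2302
D_6 = 26.2171
D_7 = 28.3669
TV_7 = 29.4703/(0.1388−0.0389) = 294.9983
P₀ = Σ Dₜ/(1+r)ᵗ + TV_7/(1+r)^7 = 205.3453

€205.35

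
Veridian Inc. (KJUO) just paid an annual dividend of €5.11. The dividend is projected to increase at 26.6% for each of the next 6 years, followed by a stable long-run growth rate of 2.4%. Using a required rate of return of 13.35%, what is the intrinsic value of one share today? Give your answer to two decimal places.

Two-stage DDM. Project D₁…D_6 at 0.266, terminal growth 0.024, discount at r = 0.1335.
D_1 = 6.4693
D_2 = 8.1901
D_3 = 10.3686
D_4 = 13.1267
D_5 = 16.6184
D_6 = 21.0389
Terminal value at t=6: TV = D_7/(r−g) = 21.5438/(0.1335−0.024) = 196.7474
P₀ = 6.4693/(1+0.1335)^1 + 8.1901/(1+0.1335)^2 + 10.3686/(1+0.1335)^3 + 13.1267/(1+0.1335)^4 + 16.6184/(1+0.1335)^5 + 21.0389/(1+0.1335)^6 + 196.7474/(1+0.1335)^6 = 138.7184

€138.72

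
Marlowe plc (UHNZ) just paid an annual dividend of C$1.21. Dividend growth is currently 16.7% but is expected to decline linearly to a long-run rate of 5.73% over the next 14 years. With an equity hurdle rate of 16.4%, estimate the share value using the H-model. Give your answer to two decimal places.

H-model: P₀ = D₀[(1+g_L) + H(g_S−g_L)]/(r−g_L), with H = 14/2 = 7.
P₀ = 1.21 × [(1+0.0573) + 7×(0.167−0.0573)] / (0.164−0.0573)
   = 1.21 × 1.8252 / 0.1067 = 20.6981

C$20.70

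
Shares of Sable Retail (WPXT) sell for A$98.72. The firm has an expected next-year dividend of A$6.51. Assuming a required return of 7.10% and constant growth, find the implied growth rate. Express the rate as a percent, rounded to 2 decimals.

0.51%

From P₀ = D₁/(r − g), the implied growth is g = r − D₁/P₀.
g = 0.071 − 6.51/98.72 = 0.071 − 0.06594 = 0.00506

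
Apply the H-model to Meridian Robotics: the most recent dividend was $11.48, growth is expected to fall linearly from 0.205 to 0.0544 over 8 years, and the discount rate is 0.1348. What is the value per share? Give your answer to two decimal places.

$236.57

H-model: P₀ = D₀[(1+g_L) + H(g_S−g_L)]/(r−g_L), with H = 8/2 = 4.
P₀ = 11.48 × [(1+0.0544) + 4×(0.205−0.0544)] / (0.1348−0.0544)
   = 11.48 × 1.6568 / 0.0804 = 236.5680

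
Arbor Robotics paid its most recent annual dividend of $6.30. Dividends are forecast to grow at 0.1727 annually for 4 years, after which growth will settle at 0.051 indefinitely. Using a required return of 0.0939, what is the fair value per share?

Two-stage DDM. Project D₁…D_4 at 0.1727, terminal growth 0.051, discount at r = 0.0939.
D_1 = 7.3880
D_2 = 8.6639
D_3 = 10.1602
D_4 = 11.9148
Terminal value at t=4: TV = D_5/(r−g) = 12.5225/(0.0939−0.051) = 291.8997
P₀ = 7.3880/(1+0.0939)^1 + 8.6639/(1+0.0939)^2 + 10.1602/(1+0.0939)^3 + 11.9148/(1+0.0939)^4 + 291.8997/(1+0.0939)^4 = 233.9330

$233.93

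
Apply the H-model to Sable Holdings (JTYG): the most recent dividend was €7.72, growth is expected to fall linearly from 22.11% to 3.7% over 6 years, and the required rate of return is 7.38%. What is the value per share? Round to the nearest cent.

€333.41

H-model: P₀ = D₀[(1+g_L) + H(g_S−g_L)]/(r−g_L), with H = 6/2 = 3.
P₀ = 7.72 × [(1+0.037) + 3×(0.2211−0.037)] / (0.0738−0.037)
   = 7.72 × 1.5893 / 0.0368 = 333.4075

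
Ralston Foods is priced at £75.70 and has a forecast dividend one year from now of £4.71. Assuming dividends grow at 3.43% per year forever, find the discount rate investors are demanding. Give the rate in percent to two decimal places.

Rearranging the constant-growth DDM: r = D₁/P₀ + g.
r = 4.7100 / 75.70 + 0.0343 = 0.06222 + 0.0343 = 0.09652

9.65%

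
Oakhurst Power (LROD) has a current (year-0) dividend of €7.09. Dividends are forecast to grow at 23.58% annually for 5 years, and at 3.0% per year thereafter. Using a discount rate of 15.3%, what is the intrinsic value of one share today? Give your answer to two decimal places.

€127.84

Two-stage DDM. Project D₁…D_5 at 0.2358, terminal growth 0.03, discount at r = 0.153.
D_1 = 8.7618
D_2 = 10.8279
D_3 = 13.3811
D_4 = 16.5363
D_5 = 20.4356
Terminal value at t=5: TV = D_6/(r−g) = 21.0487/(0.153−0.03) = 171.1273
P₀ = 8.7618/(1+0.153)^1 + 10.8279/(1+0.153)^2 + 13.3811/(1+0.153)^3 + 16.5363/(1+0.153)^4 + 20.4356/(1+0.153)^5 + 171.1273/(1+0.153)^5 = 127.8385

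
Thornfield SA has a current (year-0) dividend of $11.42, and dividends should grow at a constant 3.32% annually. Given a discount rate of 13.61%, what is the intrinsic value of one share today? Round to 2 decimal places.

$114.67

Gordon growth model: P₀ = D₁/(r − g). D₁ = 11.42 × (1 + 0.0332) = 11.7991.
P₀ = 11.7991 / (0.1361 − 0.0332) = 11.7991 / 0.1029 = 114.6661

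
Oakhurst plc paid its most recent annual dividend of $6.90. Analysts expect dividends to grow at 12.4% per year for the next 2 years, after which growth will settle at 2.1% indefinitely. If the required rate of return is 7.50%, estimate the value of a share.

Two-stage DDM. Project D₁…D_2 at 0.124, terminal growth 0.021, discount at r = 0.075.
D_1 = 7.7556
D_2 = 8.7173
Terminal value at t=2: TV = D_3/(r−g) = 8.9004/(0.075−0.021) = 164.8214
P₀ = 7.7556/(1+0.075)^1 + 8.7173/(1+0.075)^2 + 164.8214/(1+0.075)^2 = 157.3832

$157.38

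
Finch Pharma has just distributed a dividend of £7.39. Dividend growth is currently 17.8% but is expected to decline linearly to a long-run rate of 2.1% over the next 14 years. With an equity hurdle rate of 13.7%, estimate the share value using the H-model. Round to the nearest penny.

£135.06

H-model: P₀ = D₀[(1+g_L) + H(g_S−g_L)]/(r−g_L), with H = 14/2 = 7.
P₀ = 7.39 × [(1+0.021) + 7×(0.178−0.021)] / (0.137−0.021)
   = 7.39 × 2.1200 / 0.116 = 135.0586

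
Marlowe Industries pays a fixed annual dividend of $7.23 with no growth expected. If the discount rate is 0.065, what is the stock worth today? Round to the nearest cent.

$111.23

Zero-growth DDM (perpetuity): P₀ = D/r = 7.23 / 0.065 = 111.2308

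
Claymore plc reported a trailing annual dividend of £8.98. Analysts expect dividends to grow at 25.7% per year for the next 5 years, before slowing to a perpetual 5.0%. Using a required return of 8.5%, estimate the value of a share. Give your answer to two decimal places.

Two-stage DDM. Project D₁…D_5 at 0.257, terminal growth 0.05, discount at r = 0.085.
D_1 = 11.2879
D_2 = 14.1888
D_3 = 17.8354
D_4 = 22.4191
D_5 = 28.1808
Terminal value at t=5: TV = D_6/(r−g) = 29.5898/(0.085−0.05) = 845.4228
P₀ = 11.2879/(1+0.085)^1 + 14.1888/(1+0.085)^2 + 17.8354/(1+0.085)^3 + 22.4191/(1+0.085)^4 + 28.1808/(1+0.085)^5 + 845.4228/(1+0.085)^5 = 633.5829

£633.58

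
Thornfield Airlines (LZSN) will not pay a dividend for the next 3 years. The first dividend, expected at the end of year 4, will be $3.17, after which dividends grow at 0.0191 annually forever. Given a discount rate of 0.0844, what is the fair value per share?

Deferred-dividend DDM. At t=3 the remaining stream is a growing perpetuity with first payment D_4 = 3.17.
V_3 = D_4/(r−g) = 3.17/(0.0844−0.0191) = 48.5452
P₀ = V_3/(1+r)^3 = 48.5452/(1+0.0844)^3 = 38.0695

$38.07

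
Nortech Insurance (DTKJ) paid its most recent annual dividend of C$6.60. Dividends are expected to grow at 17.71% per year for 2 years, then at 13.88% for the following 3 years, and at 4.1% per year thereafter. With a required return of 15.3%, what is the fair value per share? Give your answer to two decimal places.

C$95.35

Three-stage DDM. Project D₁…D_5; terminal Gordon value at t=5 with g = 0.041; discount at r = 0.153.
D_1 = 7.7689
D_2 = 9.1447
D_3 = 10.4140
D_4 = 11.8595
D_5 = 13.5056
TV_5 = 14.0593/(0.153−0.041) = 125.5295
P₀ = Σ Dₜ/(1+r)ᵗ + TV_5/(1+r)^5 = 95.3516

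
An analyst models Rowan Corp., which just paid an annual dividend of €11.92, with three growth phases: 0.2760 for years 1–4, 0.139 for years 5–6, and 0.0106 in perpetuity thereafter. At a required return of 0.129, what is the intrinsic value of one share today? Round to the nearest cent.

Three-stage DDM. Project D₁…D_6; terminal Gordon value at t=6 with g = 0.0106; discount at r = 0.129.
D_1 = 15.2099
D_2 = 19.4079
D_3 = 24.7644
D_4 = 31.5994
D_5 = 35.9917
D_6 = 40.9946
TV_6 = 41.4291/(0.129−0.0106) = 349.9081
P₀ = Σ Dₜ/(1+r)ᵗ + TV_6/(1+r)^6 = 273.7354

€273.74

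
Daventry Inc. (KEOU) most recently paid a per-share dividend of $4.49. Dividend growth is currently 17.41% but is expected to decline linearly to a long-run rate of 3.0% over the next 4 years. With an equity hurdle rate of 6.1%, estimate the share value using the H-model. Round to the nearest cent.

H-model: P₀ = D₀[(1+g_L) + H(g_S−g_L)]/(r−g_L), with H = 4/2 = 2.
P₀ = 4.49 × [(1+0.03) + 2×(0.1741−0.03)] / (0.061−0.03)
   = 4.49 × 1.3182 / 0.031 = 190.9264

$190.93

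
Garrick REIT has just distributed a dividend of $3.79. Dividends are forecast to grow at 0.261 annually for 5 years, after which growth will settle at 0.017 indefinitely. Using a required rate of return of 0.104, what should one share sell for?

$114.87

Two-stage DDM. Project D₁…D_5 at 0.261, terminal growth 0.017, discount at r = 0.104.
D_1 = 4.7792
D_2 = 6.0266
D_3 = 7.5995
D_4 = 9.5830
D_5 = 12.0841
Terminal value at t=5: TV = D_6/(r−g) = 12.2895/(0.104−0.017) = 141.2591
P₀ = 4.7792/(1+0.104)^1 + 6.0266/(1+0.104)^2 + 7.5995/(1+0.104)^3 + 9.5830/(1+0.104)^4 + 12.0841/(1+0.104)^5 + 141.2591/(1+0.104)^5 = 114.8739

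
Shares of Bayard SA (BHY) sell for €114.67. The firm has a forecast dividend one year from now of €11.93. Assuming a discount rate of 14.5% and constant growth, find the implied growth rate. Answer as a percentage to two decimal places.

4.10%

From P₀ = D₁/(r − g), the implied growth is g = r − D₁/P₀.
g = 0.145 − 11.93/114.67 = 0.145 − 0.10404 = 0.04096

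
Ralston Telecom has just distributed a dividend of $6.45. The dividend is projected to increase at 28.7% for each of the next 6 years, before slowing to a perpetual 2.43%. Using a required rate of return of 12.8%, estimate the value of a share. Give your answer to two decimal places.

$203.51

Two-stage DDM. Project D₁…D_6 at 0.287, terminal growth 0.0243, discount at r = 0.128.
D_1 = 8.3011
D_2 = 10.6836
D_3 = 13.7498
D_4 = 17.6960
D_5 = 22.7747
D_6 = 29.3110
Terminal value at t=6: TV = D_7/(r−g) = 30.0233/(0.128−0.0243) = 289.5206
P₀ = 8.3011/(1+0.128)^1 + 10.6836/(1+0.128)^2 + 13.7498/(1+0.128)^3 + 17.6960/(1+0.128)^4 + 22.7747/(1+0.128)^5 + 29.3110/(1+0.128)^6 + 289.5206/(1+0.128)^6 = 203.5145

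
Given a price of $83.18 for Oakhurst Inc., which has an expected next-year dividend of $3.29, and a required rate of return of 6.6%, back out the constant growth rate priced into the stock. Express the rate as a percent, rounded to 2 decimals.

2.64%

From P₀ = D₁/(r − g), the implied growth is g = r − D₁/P₀.
g = 0.066 − 3.29/83.18 = 0.066 − 0.03955 = 0.02645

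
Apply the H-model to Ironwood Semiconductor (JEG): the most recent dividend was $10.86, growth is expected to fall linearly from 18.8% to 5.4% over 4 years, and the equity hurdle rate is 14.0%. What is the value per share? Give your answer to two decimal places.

H-model: P₀ = D₀[(1+g_L) + H(g_S−g_L)]/(r−g_L), with H = 4/2 = 2.
P₀ = 10.86 × [(1+0.054) + 2×(0.188−0.054)] / (0.14−0.054)
   = 10.86 × 1.3220 / 0.086 = 166.9409

$166.94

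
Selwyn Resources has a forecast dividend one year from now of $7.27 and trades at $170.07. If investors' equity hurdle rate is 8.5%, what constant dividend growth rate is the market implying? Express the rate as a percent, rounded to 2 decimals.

From P₀ = D₁/(r − g), the implied growth is g = r − D₁/P₀.
g = 0.085 − 7.27/170.07 = 0.085 − 0.04275 = 0.04225

4.23%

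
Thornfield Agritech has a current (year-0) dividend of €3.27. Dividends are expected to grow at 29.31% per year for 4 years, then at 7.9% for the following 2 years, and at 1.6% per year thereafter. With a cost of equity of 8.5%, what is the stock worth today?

Three-stage DDM. Project D₁…D_6; terminal Gordon value at t=6 with g = 0.016; discount at r = 0.085.
D_1 = 4.2284
D_2 = 5.4678
D_3 = 7.0704
D_4 = 9.1427
D_5 = 9.8650
D_6 = 10.6443
TV_6 = 10.8147/(0.085−0.016) = 156.7342
P₀ = Σ Dₜ/(1+r)ᵗ + TV_6/(1+r)^6 = 129.8290

€129.83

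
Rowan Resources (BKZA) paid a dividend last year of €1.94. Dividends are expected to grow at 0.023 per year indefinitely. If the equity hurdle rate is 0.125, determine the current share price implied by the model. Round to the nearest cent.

€19.46

Gordon growth model: P₀ = D₁/(r − g). D₁ = 1.94 × (1 + 0.023) = 1.9846.
P₀ = 1.9846 / (0.125 − 0.023) = 1.9846 / 0.102 = 19.4571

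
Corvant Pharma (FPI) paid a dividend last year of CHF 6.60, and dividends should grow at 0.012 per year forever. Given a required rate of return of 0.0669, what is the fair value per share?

CHF 121.66

Gordon growth model: P₀ = D₁/(r − g). D₁ = 6.60 × (1 + 0.012) = 6.6792.
P₀ = 6.6792 / (0.0669 − 0.012) = 6.6792 / 0.0549 = 121.6612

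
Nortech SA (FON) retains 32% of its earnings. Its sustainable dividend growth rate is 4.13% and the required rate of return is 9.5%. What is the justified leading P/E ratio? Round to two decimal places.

Payout ratio b = 1 − 0.32 = 0.68.
Justified leading P/E = b/(r−g) = 0.68/(0.095−0.0413) = 12.6629

12.66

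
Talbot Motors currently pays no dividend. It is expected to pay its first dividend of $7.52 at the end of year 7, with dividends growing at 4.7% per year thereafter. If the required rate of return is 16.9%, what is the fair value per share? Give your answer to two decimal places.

$24.15

Deferred-dividend DDM. At t=6 the remaining stream is a growing perpetuity with first payment D_7 = 7.52.
V_6 = D_7/(r−g) = 7.52/(0.169−0.047) = 61.6393
P₀ = V_6/(1+r)^6 = 61.6393/(1+0.169)^6 = 24.1530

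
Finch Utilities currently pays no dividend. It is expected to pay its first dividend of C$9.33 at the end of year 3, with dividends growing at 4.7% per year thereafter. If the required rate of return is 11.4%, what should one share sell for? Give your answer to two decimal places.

Deferred-dividend DDM. At t=2 the remaining stream is a growing perpetuity with first payment D_3 = 9.33.
V_2 = D_3/(r−g) = 9.33/(0.114−0.047) = 139.2537
P₀ = V_2/(1+r)^2 = 139.2537/(1+0.114)^2 = 112.2113

C$112.21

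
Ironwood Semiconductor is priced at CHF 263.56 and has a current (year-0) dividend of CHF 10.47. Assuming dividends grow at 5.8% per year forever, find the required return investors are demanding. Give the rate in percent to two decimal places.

10.00%

Rearranging the constant-growth DDM: r = D₁/P₀ + g.
D₁ = 10.47 × (1 + 0.058) = 11.0773.
r = 11.0773 / 263.56 + 0.058 = 0.04203 + 0.058 = 0.10003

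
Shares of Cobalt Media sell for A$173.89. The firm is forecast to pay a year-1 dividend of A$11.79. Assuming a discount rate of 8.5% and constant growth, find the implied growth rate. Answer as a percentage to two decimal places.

From P₀ = D₁/(r − g), the implied growth is g = r − D₁/P₀.
g = 0.085 − 11.79/173.89 = 0.085 − 0.06780 = 0.01720

1.72%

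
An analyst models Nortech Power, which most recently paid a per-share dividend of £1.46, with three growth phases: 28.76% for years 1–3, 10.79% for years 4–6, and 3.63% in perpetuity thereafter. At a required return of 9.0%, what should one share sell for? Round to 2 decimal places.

£62.40

Three-stage DDM. Project D₁…D_6; terminal Gordon value at t=6 with g = 0.0363; discount at r = 0.09.
D_1 = 1.8799
D_2 = 2.4206
D_3 = 3.1167
D_4 = 3.4530
D_5 = 3.8256
D_6 = 4.2384
TV_6 = 4.3922/(0.09−0.0363) = 81.7916
P₀ = Σ Dₜ/(1+r)ᵗ + TV_6/(1+r)^6 = 62.3981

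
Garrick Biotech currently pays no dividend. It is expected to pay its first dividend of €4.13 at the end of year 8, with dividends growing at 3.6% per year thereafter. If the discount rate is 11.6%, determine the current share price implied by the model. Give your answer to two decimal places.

€23.94

Deferred-dividend DDM. At t=7 the remaining stream is a growing perpetuity with first payment D_8 = 4.13.
V_7 = D_8/(r−g) = 4.13/(0.116−0.036) = 51.6250
P₀ = V_7/(1+r)^7 = 51.6250/(1+0.116)^7 = 23.9448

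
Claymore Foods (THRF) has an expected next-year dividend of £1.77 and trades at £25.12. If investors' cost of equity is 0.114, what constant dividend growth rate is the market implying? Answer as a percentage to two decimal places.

4.35%

From P₀ = D₁/(r − g), the implied growth is g = r − D₁/P₀.
g = 0.114 − 1.77/25.12 = 0.114 − 0.07046 = 0.04354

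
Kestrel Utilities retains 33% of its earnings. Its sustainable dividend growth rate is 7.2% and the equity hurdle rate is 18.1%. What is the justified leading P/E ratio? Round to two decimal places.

Payout ratio b = 1 − 0.33 = 0.67.
Justified leading P/E = b/(r−g) = 0.67/(0.181−0.072) = 6.1468

6.15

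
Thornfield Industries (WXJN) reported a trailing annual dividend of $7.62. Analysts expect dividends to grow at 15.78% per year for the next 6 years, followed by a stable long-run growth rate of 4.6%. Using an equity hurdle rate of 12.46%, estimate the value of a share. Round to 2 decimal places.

$171.43

Two-stage DDM. Project D₁…D_6 at 0.1578, terminal growth 0.046, discount at r = 0.1246.
D_1 = 8.8224
D_2 = 10.2146
D_3 = 11.8265
D_4 = 13.6927
D_5 = 15.8534
D_6 = 18.3551
Terminal value at t=6: TV = D_7/(r−g) = 19.1994/(0.1246−0.046) = 244.2673
P₀ = 8.8224/(1+0.1246)^1 + 10.2146/(1+0.1246)^2 + 11.8265/(1+0.1246)^3 + 13.6927/(1+0.1246)^4 + 15.8534/(1+0.1246)^5 + 18.3551/(1+0.1246)^6 + 244.2673/(1+0.1246)^6 = 171.4306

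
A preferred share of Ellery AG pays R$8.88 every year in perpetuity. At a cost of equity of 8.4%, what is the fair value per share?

Zero-growth DDM (perpetuity): P₀ = D/r = 8.88 / 0.084 = 105.7143

R$105.71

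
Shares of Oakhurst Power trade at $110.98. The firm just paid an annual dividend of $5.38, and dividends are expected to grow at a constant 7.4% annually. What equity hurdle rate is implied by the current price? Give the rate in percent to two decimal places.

12.61%

Rearranging the constant-growth DDM: r = D₁/P₀ + g.
D₁ = 5.38 × (1 + 0.074) = 5.7781.
r = 5.7781 / 110.98 + 0.074 = 0.05206 + 0.074 = 0.12606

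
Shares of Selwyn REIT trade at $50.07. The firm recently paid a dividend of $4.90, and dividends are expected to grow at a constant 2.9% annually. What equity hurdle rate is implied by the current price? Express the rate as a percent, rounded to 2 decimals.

Rearranging the constant-growth DDM: r = D₁/P₀ + g.
D₁ = 4.90 × (1 + 0.029) = 5.0421.
r = 5.0421 / 50.07 + 0.029 = 0.10070 + 0.029 = 0.12970

12.97%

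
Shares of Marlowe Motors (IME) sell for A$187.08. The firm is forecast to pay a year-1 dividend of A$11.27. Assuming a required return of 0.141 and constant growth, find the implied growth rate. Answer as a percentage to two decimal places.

8.08%

From P₀ = D₁/(r − g), the implied growth is g = r − D₁/P₀.
g = 0.141 − 11.27/187.08 = 0.141 − 0.06024 = 0.08076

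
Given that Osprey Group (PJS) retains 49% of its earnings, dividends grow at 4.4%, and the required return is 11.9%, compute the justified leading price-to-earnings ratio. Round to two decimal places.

Payout ratio b = 1 − 0.49 = 0.51.
Justified leading P/E = b/(r−g) = 0.51/(0.119−0.044) = 6.8000

6.80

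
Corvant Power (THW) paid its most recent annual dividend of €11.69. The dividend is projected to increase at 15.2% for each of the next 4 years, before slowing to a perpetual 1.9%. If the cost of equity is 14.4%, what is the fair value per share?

€145.57

Two-stage DDM. Project D₁…D_4 at 0.152, terminal growth 0.019, discount at r = 0.144.
D_1 = 13.4669
D_2 = 15.5138
D_3 = 17.8720
D_4 = 20.5885
Terminal value at t=4: TV = D_5/(r−g) = 20.9797/(0.144−0.019) = 167.8373
P₀ = 13.4669/(1+0.144)^1 + 15.5138/(1+0.144)^2 + 17.8720/(1+0.144)^3 + 20.5885/(1+0.144)^4 + 167.8373/(1+0.144)^4 = 145.5738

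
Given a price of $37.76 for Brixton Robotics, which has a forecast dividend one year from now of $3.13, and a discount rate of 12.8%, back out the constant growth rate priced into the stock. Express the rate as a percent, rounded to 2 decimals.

4.51%

From P₀ = D₁/(r − g), the implied growth is g = r − D₁/P₀.
g = 0.128 − 3.13/37.76 = 0.128 − 0.08289 = 0.04511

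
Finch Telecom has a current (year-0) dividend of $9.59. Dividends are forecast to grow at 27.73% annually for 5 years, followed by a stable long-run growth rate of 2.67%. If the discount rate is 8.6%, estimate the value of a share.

$453.78

Two-stage DDM. Project D₁…D_5 at 0.2773, terminal growth 0.0267, discount at r = 0.086.
D_1 = 12.2493
D_2 = 15.6460
D_3 = 19.9847
D_4 = 25.5264
D_5 = 32.6049
Terminal value at t=5: TV = D_6/(r−g) = 33.4755/(0.086−0.0267) = 564.5105
P₀ = 12.2493/(1+0.086)^1 + 15.6460/(1+0.086)^2 + 19.9847/(1+0.086)^3 + 25.5264/(1+0.086)^4 + 32.6049/(1+0.086)^5 + 564.5105/(1+0.086)^5 = 453.7838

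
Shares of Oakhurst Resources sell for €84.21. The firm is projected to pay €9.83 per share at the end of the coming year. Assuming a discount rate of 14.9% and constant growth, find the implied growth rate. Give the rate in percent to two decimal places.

From P₀ = D₁/(r − g), the implied growth is g = r − D₁/P₀.
g = 0.149 − 9.83/84.21 = 0.149 − 0.11673 = 0.03227

3.23%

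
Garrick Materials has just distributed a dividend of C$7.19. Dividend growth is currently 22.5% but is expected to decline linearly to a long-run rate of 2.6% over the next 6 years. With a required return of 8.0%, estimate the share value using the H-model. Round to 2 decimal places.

C$216.10

H-model: P₀ = D₀[(1+g_L) + H(g_S−g_L)]/(r−g_L), with H = 6/2 = 3.
P₀ = 7.19 × [(1+0.026) + 3×(0.225−0.026)] / (0.08−0.026)
   = 7.19 × 1.6230 / 0.054 = 216.0994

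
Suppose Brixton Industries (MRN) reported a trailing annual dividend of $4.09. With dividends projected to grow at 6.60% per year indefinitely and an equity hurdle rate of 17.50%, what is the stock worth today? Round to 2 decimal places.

$40.00

Gordon growth model: P₀ = D₁/(r − g). D₁ = 4.09 × (1 + 0.066) = 4.3599.
P₀ = 4.3599 / (0.175 − 0.066) = 4.3599 / 0.109 = 39.9994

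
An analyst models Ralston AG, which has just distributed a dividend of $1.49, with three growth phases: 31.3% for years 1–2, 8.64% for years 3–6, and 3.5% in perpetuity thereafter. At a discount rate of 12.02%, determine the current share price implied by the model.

Three-stage DDM. Project D₁…D_6; terminal Gordon value at t=6 with g = 0.035; discount at r = 0.1202.
D_1 = 1.9564
D_2 = 2.5687
D_3 = 2.7907
D_4 = 3.0318
D_5 = 3.2937
D_6 = 3.5783
TV_6 = 3.7035/(0.1202−0.035) = 43.4686
P₀ = Σ Dₜ/(1+r)ᵗ + TV_6/(1+r)^6 = 33.3813

$33.38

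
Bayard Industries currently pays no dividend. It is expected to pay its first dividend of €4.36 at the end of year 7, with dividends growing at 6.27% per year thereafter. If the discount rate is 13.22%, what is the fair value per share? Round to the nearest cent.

€29.78

Deferred-dividend DDM. At t=6 the remaining stream is a growing perpetuity with first payment D_7 = 4.36.
V_6 = D_7/(r−g) = 4.36/(0.1322−0.0627) = 62.7338
P₀ = V_6/(1+r)^6 = 62.7338/(1+0.1322)^6 = 29.7826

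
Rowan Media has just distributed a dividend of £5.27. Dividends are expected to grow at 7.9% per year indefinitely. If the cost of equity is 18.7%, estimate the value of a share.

£52.65

Gordon growth model: P₀ = D₁/(r − g). D₁ = 5.27 × (1 + 0.079) = 5.6863.
P₀ = 5.6863 / (0.187 − 0.079) = 5.6863 / 0.108 = 52.6512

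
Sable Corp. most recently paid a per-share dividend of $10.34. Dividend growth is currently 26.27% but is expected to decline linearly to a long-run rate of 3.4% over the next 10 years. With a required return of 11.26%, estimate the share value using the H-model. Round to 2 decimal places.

H-model: P₀ = D₀[(1+g_L) + H(g_S−g_L)]/(r−g_L), with H = 10/2 = 5.
P₀ = 10.34 × [(1+0.034) + 5×(0.2627−0.034)] / (0.1126−0.034)
   = 10.34 × 2.1775 / 0.0786 = 286.4548

$286.45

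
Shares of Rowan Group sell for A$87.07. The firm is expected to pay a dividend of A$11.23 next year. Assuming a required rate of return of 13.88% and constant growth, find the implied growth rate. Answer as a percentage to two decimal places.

0.98%

From P₀ = D₁/(r − g), the implied growth is g = r − D₁/P₀.
g = 0.1388 − 11.23/87.07 = 0.1388 − 0.12898 = 0.00982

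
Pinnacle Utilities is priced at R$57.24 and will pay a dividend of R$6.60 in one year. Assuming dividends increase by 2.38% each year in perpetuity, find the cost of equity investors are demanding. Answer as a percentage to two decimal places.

13.91%

Rearranging the constant-growth DDM: r = D₁/P₀ + g.
r = 6.6000 / 57.24 + 0.0238 = 0.11530 + 0.0238 = 0.13910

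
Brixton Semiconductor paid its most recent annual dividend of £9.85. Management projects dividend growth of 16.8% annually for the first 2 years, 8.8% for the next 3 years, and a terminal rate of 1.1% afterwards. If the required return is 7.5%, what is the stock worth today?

Three-stage DDM. Project D₁…D_5; terminal Gordon value at t=5 with g = 0.011; discount at r = 0.075.
D_1 = 11.5048
D_2 = 13.4376
D_3 = 14.6201
D_4 = 15.9067
D_5 = 17.3065
TV_5 = 17.4968/(0.075−0.011) = 273.3882
P₀ = Σ Dₜ/(1+r)ᵗ + TV_5/(1+r)^5 = 248.4956

£248.50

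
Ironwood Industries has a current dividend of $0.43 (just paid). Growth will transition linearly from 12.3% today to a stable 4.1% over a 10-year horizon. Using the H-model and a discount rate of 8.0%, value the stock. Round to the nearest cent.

$16.00

H-model: P₀ = D₀[(1+g_L) + H(g_S−g_L)]/(r−g_L), with H = 10/2 = 5.
P₀ = 0.43 × [(1+0.041) + 5×(0.123−0.041)] / (0.08−0.041)
   = 0.43 × 1.4510 / 0.039 = 15.9982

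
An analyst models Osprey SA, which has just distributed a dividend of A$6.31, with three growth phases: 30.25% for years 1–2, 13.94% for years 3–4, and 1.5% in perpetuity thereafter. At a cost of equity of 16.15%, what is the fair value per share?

Three-stage DDM. Project D₁…D_4; terminal Gordon value at t=4 with g = 0.015; discount at r = 0.1615.
D_1 = 8.2188
D_2 = 10.7050
D_3 = 12.1972
D_4 = 13.8975
TV_4 = 14.1060/(0.1615−0.015) = 96.2866
P₀ = Σ Dₜ/(1+r)ᵗ + TV_4/(1+r)^4 = 83.3349

A$83.33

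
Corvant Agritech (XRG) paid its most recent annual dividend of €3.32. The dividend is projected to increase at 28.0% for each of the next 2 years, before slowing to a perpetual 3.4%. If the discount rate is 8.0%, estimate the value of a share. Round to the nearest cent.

€113.43

Two-stage DDM. Project D₁…D_2 at 0.28, terminal growth 0.034, discount at r = 0.08.
D_1 = 4.2496
D_2 = 5.4395
Terminal value at t=2: TV = D_3/(r−g) = 5.6244/(0.08−0.034) = 122.2702
P₀ = 4.2496/(1+0.08)^1 + 5.4395/(1+0.08)^2 + 122.2702/(1+0.08)^2 = 113.4253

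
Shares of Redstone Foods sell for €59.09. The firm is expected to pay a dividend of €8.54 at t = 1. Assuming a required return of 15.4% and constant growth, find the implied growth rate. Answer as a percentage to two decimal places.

From P₀ = D₁/(r − g), the implied growth is g = r − D₁/P₀.
g = 0.154 − 8.54/59.09 = 0.154 − 0.14453 = 0.00947

0.95%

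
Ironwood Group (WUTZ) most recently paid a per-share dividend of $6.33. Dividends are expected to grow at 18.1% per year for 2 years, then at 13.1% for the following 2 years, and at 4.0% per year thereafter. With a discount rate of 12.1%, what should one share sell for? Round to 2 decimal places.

Three-stage DDM. Project D₁…D_4; terminal Gordon value at t=4 with g = 0.04; discount at r = 0.121.
D_1 = 7.4757
D_2 = 8.8288
D_3 = 9.9854
D_4 = 11.2935
TV_4 = 11.7452/(0.121−0.04) = 145.0030
P₀ = Σ Dₜ/(1+r)ᵗ + TV_4/(1+r)^4 = 119.7583

$119.76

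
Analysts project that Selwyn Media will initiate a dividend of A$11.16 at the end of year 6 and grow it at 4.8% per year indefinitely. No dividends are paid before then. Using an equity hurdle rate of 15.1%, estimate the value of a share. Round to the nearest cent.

A$53.64

Deferred-dividend DDM. At t=5 the remaining stream is a growing perpetuity with first payment D_6 = 11.16.
V_5 = D_6/(r−g) = 11.16/(0.151−0.048) = 108.3495
P₀ = V_5/(1+r)^5 = 108.3495/(1+0.151)^5 = 53.6353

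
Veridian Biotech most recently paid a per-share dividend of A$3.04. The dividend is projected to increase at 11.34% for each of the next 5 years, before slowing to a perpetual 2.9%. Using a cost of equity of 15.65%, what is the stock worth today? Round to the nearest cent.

A$33.87

Two-stage DDM. Project D₁…D_5 at 0.1134, terminal growth 0.029, discount at r = 0.1565.
D_1 = 3.3847
D_2 = 3.7686
D_3 = 4.1959
D_4 = 4.6717
D_5 = 5.2015
Terminal value at t=5: TV = D_6/(r−g) = 5.3524/(0.1565−0.029) = 41.9793
P₀ = 3.3847/(1+0.1565)^1 + 3.7686/(1+0.1565)^2 + 4.1959/(1+0.1565)^3 + 4.6717/(1+0.1565)^4 + 5.2015/(1+0.1565)^5 + 41.9793/(1+0.1565)^5 = 33.8739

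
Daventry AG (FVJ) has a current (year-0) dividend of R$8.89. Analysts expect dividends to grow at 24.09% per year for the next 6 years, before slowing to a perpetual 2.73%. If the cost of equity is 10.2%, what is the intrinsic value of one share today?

Two-stage DDM. Project D₁…D_6 at 0.2409, terminal growth 0.0273, discount at r = 0.102.
D_1 = 11.0316
D_2 = 13.6891
D_3 = 16.9868
D_4 = 21.0789
D_5 = 26.1569
D_6 = 32.4581
Terminal value at t=6: TV = D_7/(r−g) = 33.3442/(0.102−0.0273) = 446.3743
P₀ = 11.0316/(1+0.102)^1 + 13.6891/(1+0.102)^2 + 16.9868/(1+0.102)^3 + 21.0789/(1+0.102)^4 + 26.1569/(1+0.102)^5 + 32.4581/(1+0.102)^6 + 446.3743/(1+0.102)^6 = 331.7218

R$331.72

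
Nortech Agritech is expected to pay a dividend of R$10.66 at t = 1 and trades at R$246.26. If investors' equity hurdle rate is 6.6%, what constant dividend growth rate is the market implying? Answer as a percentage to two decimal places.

2.27%

From P₀ = D₁/(r − g), the implied growth is g = r − D₁/P₀.
g = 0.066 − 10.66/246.26 = 0.066 − 0.04329 = 0.02271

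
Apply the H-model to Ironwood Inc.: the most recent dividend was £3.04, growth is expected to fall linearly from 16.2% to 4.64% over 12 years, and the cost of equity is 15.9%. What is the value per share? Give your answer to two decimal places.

£46.98

H-model: P₀ = D₀[(1+g_L) + H(g_S−g_L)]/(r−g_L), with H = 12/2 = 6.
P₀ = 3.04 × [(1+0.0464) + 6×(0.162−0.0464)] / (0.159−0.0464)
   = 3.04 × 1.7400 / 0.1126 = 46.9769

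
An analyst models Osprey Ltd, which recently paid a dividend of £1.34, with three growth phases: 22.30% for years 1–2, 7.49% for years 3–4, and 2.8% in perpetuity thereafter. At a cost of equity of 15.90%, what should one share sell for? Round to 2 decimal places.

£15.64

Three-stage DDM. Project D₁…D_4; terminal Gordon value at t=4 with g = 0.028; discount at r = 0.159.
D_1 = 1.6388
D_2 = 2.0043
D_3 = 2.1544
D_4 = 2.3158
TV_4 = 2.3806/(0.159−0.028) = 18.1725
P₀ = Σ Dₜ/(1+r)ᵗ + TV_4/(1+r)^4 = 15.6445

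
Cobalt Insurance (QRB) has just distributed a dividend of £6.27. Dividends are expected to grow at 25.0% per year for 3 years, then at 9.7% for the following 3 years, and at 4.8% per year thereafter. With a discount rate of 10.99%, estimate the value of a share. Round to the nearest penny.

Three-stage DDM. Project D₁…D_6; terminal Gordon value at t=6 with g = 0.048; discount at r = 0.1099.
D_1 = 7.8375
D_2 = 9.7969
D_3 = 12.2461
D_4 = 13.4340
D_5 = 14.7371
D_6 = 16.1666
TV_6 = 16.9425/(0.1099−0.048) = 273.7084
P₀ = Σ Dₜ/(1+r)ᵗ + TV_6/(1+r)^6 = 196.6359

£196.64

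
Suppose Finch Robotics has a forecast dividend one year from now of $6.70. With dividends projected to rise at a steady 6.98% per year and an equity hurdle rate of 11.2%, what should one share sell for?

$158.77

Gordon growth model: P₀ = D₁/(r − g), with D₁ = 6.70 given directly.
P₀ = 6.7000 / (0.112 − 0.0698) = 6.7000 / 0.0422 = 158.7678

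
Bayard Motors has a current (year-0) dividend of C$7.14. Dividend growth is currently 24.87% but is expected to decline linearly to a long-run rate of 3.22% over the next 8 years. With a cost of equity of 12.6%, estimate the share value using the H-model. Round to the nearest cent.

C$144.49

H-model: P₀ = D₀[(1+g_L) + H(g_S−g_L)]/(r−g_L), with H = 8/2 = 4.
P₀ = 7.14 × [(1+0.0322) + 4×(0.2487−0.0322)] / (0.126−0.0322)
   = 7.14 × 1.8982 / 0.0938 = 144.4899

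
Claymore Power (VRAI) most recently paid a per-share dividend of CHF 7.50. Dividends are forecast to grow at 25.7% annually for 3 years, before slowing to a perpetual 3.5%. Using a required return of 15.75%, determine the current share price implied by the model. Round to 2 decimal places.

CHF 107.75

Two-stage DDM. Project D₁…D_3 at 0.257, terminal growth 0.035, discount at r = 0.1575.
D_1 = 9.4275
D_2 = 11.8504
D_3 = 14.8959
Terminal value at t=3: TV = D_4/(r−g) = 15.4173/(0.1575−0.035) = 125.8553
P₀ = 9.4275/(1+0.1575)^1 + 11.8504/(1+0.1575)^2 + 14.8959/(1+0.1575)^3 + 125.8553/(1+0.1575)^3 = 107.7484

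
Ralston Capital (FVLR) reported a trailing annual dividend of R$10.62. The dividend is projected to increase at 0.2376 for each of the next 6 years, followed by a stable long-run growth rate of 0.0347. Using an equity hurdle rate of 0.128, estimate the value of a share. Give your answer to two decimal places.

Two-stage DDM. Project D₁…D_6 at 0.2376, terminal growth 0.0347, discount at r = 0.128.
D_1 = 13.1433
D_2 = 16.2662
D_3 = 20.1310
D_4 = 24.9141
D_5 = 30.8337
D_6 = 38.1598
Terminal value at t=6: TV = D_7/(r−g) = 39.4840/(0.128−0.0347) = 423.1936
P₀ = 13.1433/(1+0.128)^1 + 16.2662/(1+0.128)^2 + 20.1310/(1+0.128)^3 + 24.9141/(1+0.128)^4 + 30.8337/(1+0.128)^5 + 38.1598/(1+0.128)^6 + 423.1936/(1+0.128)^6 = 294.6997

R$294.70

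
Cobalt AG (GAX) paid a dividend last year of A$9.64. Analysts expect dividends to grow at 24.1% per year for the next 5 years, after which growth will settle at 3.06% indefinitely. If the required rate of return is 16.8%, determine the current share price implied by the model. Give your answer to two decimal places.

A$155.94

Two-stage DDM. Project D₁…D_5 at 0.241, terminal growth 0.0306, discount at r = 0.168.
D_1 = 11.9632
D_2 = 14.8464
D_3 = 18.4244
D_4 = 22.8646
D_5 = 28.3750
Terminal value at t=5: TV = D_6/(r−g) = 29.2433/(0.168−0.0306) = 212.8332
P₀ = 11.9632/(1+0.168)^1 + 14.8464/(1+0.168)^2 + 18.4244/(1+0.168)^3 + 22.8646/(1+0.168)^4 + 28.3750/(1+0.168)^5 + 212.8332/(1+0.168)^5 = 155.9364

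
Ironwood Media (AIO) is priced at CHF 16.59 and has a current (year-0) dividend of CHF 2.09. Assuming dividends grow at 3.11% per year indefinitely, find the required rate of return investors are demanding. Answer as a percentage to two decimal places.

Rearranging the constant-growth DDM: r = D₁/P₀ + g.
D₁ = 2.09 × (1 + 0.0311) = 2.1550.
r = 2.1550 / 16.59 + 0.0311 = 0.12990 + 0.0311 = 0.16100

16.10%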